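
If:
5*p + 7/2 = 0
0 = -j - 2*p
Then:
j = 7/5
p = -7/10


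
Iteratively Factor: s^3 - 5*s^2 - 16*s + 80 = (s + 4)*(s^2 - 9*s + 20) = (s - 5)*(s + 4)*(s - 4)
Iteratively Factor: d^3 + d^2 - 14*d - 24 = (d + 2)*(d^2 - d - 12) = (d - 4)*(d + 2)*(d + 3)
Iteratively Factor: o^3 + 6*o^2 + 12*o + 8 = (o + 2)*(o^2 + 4*o + 4) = (o + 2)^2*(o + 2)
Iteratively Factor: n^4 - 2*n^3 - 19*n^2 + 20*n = (n - 5)*(n^3 + 3*n^2 - 4*n) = (n - 5)*(n + 4)*(n^2 - n) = (n - 5)*(n - 1)*(n + 4)*(n)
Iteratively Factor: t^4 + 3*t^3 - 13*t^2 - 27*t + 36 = (t - 1)*(t^3 + 4*t^2 - 9*t - 36) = (t - 3)*(t - 1)*(t^2 + 7*t + 12) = (t - 3)*(t - 1)*(t + 3)*(t + 4)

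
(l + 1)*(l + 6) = l^2 + 7*l + 6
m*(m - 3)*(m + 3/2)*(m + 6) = m^4 + 9*m^3/2 - 27*m^2/2 - 27*m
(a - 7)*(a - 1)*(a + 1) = a^3 - 7*a^2 - a + 7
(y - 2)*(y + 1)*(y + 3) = y^3 + 2*y^2 - 5*y - 6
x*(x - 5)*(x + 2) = x^3 - 3*x^2 - 10*x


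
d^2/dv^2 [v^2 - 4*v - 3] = 2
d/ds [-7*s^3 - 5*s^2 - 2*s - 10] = -21*s^2 - 10*s - 2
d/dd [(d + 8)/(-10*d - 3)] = 77/(10*d + 3)^2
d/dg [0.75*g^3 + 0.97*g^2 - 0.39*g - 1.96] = 2.25*g^2 + 1.94*g - 0.39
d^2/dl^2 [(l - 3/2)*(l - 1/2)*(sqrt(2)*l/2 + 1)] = 3*sqrt(2)*l - 2*sqrt(2) + 2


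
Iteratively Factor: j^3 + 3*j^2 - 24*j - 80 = (j + 4)*(j^2 - j - 20) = (j - 5)*(j + 4)*(j + 4)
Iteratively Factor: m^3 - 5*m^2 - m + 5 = (m - 5)*(m^2 - 1) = (m - 5)*(m + 1)*(m - 1)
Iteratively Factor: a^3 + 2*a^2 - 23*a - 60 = (a + 4)*(a^2 - 2*a - 15) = (a + 3)*(a + 4)*(a - 5)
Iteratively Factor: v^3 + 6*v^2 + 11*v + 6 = (v + 3)*(v^2 + 3*v + 2) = (v + 1)*(v + 3)*(v + 2)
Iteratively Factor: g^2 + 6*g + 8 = (g + 4)*(g + 2)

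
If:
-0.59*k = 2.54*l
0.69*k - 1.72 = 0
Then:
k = 2.49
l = -0.58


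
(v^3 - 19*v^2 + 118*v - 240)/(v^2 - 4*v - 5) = (v^2 - 14*v + 48)/(v + 1)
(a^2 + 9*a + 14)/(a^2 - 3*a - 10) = (a + 7)/(a - 5)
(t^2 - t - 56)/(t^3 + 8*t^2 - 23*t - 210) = (t - 8)/(t^2 + t - 30)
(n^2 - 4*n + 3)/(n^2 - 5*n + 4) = (n - 3)/(n - 4)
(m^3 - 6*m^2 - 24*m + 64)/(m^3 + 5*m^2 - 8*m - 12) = (m^2 - 4*m - 32)/(m^2 + 7*m + 6)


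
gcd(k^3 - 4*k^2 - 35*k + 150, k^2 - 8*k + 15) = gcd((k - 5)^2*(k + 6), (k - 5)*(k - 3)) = k - 5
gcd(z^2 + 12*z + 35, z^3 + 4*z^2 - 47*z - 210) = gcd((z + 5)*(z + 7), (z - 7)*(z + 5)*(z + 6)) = z + 5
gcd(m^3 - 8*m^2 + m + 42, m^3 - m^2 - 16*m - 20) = m + 2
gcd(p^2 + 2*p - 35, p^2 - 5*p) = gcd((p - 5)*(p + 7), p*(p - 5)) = p - 5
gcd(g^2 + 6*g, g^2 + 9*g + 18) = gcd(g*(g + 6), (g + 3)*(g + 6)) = g + 6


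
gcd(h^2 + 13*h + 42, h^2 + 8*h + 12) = h + 6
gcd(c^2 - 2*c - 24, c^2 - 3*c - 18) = c - 6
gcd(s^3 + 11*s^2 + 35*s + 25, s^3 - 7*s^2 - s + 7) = s + 1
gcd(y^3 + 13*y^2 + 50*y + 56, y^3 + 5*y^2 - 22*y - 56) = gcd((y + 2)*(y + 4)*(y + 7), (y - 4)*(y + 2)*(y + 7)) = y^2 + 9*y + 14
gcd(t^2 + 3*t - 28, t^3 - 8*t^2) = 1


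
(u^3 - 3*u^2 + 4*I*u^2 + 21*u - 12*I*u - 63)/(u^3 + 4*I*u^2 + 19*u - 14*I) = (u^2 - 3*u*(1 + I) + 9*I)/(u^2 - 3*I*u - 2)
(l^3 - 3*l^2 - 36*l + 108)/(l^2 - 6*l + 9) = (l^2 - 36)/(l - 3)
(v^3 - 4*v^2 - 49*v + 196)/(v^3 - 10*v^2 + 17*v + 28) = (v + 7)/(v + 1)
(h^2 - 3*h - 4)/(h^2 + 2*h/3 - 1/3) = 3*(h - 4)/(3*h - 1)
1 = 1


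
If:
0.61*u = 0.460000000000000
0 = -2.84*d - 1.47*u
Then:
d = -0.39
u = 0.75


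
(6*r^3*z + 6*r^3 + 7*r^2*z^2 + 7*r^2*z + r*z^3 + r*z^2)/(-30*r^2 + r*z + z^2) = r*(r*z + r + z^2 + z)/(-5*r + z)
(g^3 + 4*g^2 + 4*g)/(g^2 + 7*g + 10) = g*(g + 2)/(g + 5)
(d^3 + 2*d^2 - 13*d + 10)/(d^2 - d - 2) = (d^2 + 4*d - 5)/(d + 1)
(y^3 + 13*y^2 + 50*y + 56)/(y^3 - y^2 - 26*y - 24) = (y^2 + 9*y + 14)/(y^2 - 5*y - 6)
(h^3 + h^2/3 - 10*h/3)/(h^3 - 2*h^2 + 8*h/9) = 3*(3*h^2 + h - 10)/(9*h^2 - 18*h + 8)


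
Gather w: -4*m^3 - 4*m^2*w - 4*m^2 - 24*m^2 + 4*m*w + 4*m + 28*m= -4*m^3 - 28*m^2 + 32*m + w*(-4*m^2 + 4*m)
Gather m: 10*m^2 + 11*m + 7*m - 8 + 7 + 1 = 10*m^2 + 18*m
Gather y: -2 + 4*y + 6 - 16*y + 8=12 - 12*y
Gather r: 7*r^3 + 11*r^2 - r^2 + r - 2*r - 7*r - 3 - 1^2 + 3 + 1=7*r^3 + 10*r^2 - 8*r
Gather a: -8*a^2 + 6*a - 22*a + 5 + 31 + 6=-8*a^2 - 16*a + 42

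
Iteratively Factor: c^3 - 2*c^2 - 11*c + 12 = (c - 1)*(c^2 - c - 12) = (c - 4)*(c - 1)*(c + 3)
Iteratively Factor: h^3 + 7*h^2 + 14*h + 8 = (h + 2)*(h^2 + 5*h + 4) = (h + 1)*(h + 2)*(h + 4)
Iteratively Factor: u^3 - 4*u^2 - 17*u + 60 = (u - 5)*(u^2 + u - 12) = (u - 5)*(u - 3)*(u + 4)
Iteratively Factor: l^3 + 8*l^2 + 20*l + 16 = (l + 2)*(l^2 + 6*l + 8) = (l + 2)^2*(l + 4)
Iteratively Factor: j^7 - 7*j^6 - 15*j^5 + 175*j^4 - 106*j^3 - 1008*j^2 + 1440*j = (j - 3)*(j^6 - 4*j^5 - 27*j^4 + 94*j^3 + 176*j^2 - 480*j) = (j - 5)*(j - 3)*(j^5 + j^4 - 22*j^3 - 16*j^2 + 96*j) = j*(j - 5)*(j - 3)*(j^4 + j^3 - 22*j^2 - 16*j + 96) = j*(j - 5)*(j - 3)*(j + 4)*(j^3 - 3*j^2 - 10*j + 24) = j*(j - 5)*(j - 4)*(j - 3)*(j + 4)*(j^2 + j - 6) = j*(j - 5)*(j - 4)*(j - 3)*(j + 3)*(j + 4)*(j - 2)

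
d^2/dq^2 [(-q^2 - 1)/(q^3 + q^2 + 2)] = 2*(-q^6 - 6*q^4 + 6*q^3 + 3*q^2 + 6*q - 2)/(q^9 + 3*q^8 + 3*q^7 + 7*q^6 + 12*q^5 + 6*q^4 + 12*q^3 + 12*q^2 + 8)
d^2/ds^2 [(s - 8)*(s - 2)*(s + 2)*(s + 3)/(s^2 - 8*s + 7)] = 2*(s^6 - 24*s^5 + 213*s^4 - 937*s^3 + 2010*s^2 - 3459*s + 5220)/(s^6 - 24*s^5 + 213*s^4 - 848*s^3 + 1491*s^2 - 1176*s + 343)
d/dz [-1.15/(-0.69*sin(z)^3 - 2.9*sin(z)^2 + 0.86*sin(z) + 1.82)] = (-2.3805*sin(z)^2 - 6.67*sin(z) + 0.989)*cos(z)/(0.69*sin(z)^3 + 2.9*sin(z)^2 - 0.86*sin(z) - 1.82)^2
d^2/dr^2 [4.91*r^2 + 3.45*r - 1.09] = 9.82000000000000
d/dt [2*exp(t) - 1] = 2*exp(t)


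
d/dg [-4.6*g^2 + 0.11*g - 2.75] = 0.11 - 9.2*g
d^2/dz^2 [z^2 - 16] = 2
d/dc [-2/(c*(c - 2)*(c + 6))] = 2*(3*c^2 + 8*c - 12)/(c^2*(c^4 + 8*c^3 - 8*c^2 - 96*c + 144))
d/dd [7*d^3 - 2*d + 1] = 21*d^2 - 2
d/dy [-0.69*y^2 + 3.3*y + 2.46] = 3.3 - 1.38*y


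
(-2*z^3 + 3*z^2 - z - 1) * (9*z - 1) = -18*z^4 + 29*z^3 - 12*z^2 - 8*z + 1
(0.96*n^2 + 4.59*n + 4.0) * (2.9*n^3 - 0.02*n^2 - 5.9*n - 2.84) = 2.784*n^5 + 13.2918*n^4 + 5.8442*n^3 - 29.8874*n^2 - 36.6356*n - 11.36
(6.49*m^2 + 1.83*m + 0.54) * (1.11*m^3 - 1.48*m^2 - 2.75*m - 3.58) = 7.2039*m^5 - 7.5739*m^4 - 19.9565*m^3 - 29.0659*m^2 - 8.0364*m - 1.9332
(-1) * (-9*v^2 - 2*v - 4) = 9*v^2 + 2*v + 4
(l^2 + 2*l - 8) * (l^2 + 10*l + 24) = l^4 + 12*l^3 + 36*l^2 - 32*l - 192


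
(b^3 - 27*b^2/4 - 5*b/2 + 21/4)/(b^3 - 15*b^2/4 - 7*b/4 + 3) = (b - 7)/(b - 4)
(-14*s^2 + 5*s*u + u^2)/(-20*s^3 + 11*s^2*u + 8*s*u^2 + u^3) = (-14*s^2 + 5*s*u + u^2)/(-20*s^3 + 11*s^2*u + 8*s*u^2 + u^3)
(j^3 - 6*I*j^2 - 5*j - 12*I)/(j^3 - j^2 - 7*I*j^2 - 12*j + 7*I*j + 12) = (j + I)/(j - 1)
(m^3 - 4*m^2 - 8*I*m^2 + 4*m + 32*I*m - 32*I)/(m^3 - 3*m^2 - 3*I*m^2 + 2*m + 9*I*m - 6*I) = (m^2 - 2*m*(1 + 4*I) + 16*I)/(m^2 - m*(1 + 3*I) + 3*I)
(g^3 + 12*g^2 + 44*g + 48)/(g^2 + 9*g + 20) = (g^2 + 8*g + 12)/(g + 5)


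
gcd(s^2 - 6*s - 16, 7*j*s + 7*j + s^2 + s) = 1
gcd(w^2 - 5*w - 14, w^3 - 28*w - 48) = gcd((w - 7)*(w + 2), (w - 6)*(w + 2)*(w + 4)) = w + 2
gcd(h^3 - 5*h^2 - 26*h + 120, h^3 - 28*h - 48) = h - 6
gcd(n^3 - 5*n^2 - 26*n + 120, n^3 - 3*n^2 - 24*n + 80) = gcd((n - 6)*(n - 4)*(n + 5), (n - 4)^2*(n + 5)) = n^2 + n - 20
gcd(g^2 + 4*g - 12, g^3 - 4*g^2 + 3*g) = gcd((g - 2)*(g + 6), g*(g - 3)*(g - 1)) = 1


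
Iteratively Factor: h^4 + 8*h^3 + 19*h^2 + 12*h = (h + 1)*(h^3 + 7*h^2 + 12*h) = h*(h + 1)*(h^2 + 7*h + 12) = h*(h + 1)*(h + 4)*(h + 3)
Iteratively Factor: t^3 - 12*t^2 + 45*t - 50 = (t - 5)*(t^2 - 7*t + 10) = (t - 5)*(t - 2)*(t - 5)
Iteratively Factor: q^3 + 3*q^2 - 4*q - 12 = (q + 2)*(q^2 + q - 6) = (q + 2)*(q + 3)*(q - 2)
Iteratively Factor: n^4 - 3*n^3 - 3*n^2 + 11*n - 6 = (n - 1)*(n^3 - 2*n^2 - 5*n + 6) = (n - 3)*(n - 1)*(n^2 + n - 2) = (n - 3)*(n - 1)*(n + 2)*(n - 1)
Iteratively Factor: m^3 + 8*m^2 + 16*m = (m + 4)*(m^2 + 4*m) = (m + 4)^2*(m)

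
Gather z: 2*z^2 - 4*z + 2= 2*z^2 - 4*z + 2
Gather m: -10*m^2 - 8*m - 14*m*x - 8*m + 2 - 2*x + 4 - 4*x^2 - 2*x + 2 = -10*m^2 + m*(-14*x - 16) - 4*x^2 - 4*x + 8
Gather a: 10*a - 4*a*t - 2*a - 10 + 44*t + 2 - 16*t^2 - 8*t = a*(8 - 4*t) - 16*t^2 + 36*t - 8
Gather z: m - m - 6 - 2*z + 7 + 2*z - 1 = 0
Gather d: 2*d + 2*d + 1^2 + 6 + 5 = 4*d + 12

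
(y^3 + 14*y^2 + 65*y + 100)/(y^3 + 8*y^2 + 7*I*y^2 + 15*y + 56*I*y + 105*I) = (y^2 + 9*y + 20)/(y^2 + y*(3 + 7*I) + 21*I)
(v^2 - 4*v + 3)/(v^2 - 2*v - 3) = (v - 1)/(v + 1)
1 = 1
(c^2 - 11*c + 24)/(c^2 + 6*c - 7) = (c^2 - 11*c + 24)/(c^2 + 6*c - 7)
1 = 1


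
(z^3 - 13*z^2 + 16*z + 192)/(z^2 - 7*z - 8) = (z^2 - 5*z - 24)/(z + 1)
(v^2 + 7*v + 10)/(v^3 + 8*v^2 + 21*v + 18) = (v + 5)/(v^2 + 6*v + 9)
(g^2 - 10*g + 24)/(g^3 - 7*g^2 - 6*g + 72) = 1/(g + 3)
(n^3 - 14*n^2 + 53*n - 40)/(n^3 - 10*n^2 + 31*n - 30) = (n^2 - 9*n + 8)/(n^2 - 5*n + 6)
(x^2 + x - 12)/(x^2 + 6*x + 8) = (x - 3)/(x + 2)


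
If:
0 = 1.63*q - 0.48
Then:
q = 0.29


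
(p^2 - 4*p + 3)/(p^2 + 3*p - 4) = (p - 3)/(p + 4)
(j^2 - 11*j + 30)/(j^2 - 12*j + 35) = (j - 6)/(j - 7)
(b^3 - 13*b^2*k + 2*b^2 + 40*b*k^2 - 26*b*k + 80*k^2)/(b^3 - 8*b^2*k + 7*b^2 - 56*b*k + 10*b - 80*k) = (b - 5*k)/(b + 5)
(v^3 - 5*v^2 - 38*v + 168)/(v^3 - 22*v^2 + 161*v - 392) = (v^2 + 2*v - 24)/(v^2 - 15*v + 56)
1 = 1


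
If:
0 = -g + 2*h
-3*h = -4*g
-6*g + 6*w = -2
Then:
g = 0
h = 0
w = -1/3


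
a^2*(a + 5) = a^3 + 5*a^2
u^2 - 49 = (u - 7)*(u + 7)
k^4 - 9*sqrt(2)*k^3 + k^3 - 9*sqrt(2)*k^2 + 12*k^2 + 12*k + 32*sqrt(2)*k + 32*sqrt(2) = (k + 1)*(k - 8*sqrt(2))*(k - 2*sqrt(2))*(k + sqrt(2))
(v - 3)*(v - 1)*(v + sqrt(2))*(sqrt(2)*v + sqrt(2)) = sqrt(2)*v^4 - 3*sqrt(2)*v^3 + 2*v^3 - 6*v^2 - sqrt(2)*v^2 - 2*v + 3*sqrt(2)*v + 6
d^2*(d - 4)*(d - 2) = d^4 - 6*d^3 + 8*d^2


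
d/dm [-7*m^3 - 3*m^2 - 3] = 3*m*(-7*m - 2)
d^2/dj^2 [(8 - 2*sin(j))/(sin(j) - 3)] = 2*(-3*sin(j) + cos(j)^2 + 1)/(sin(j) - 3)^3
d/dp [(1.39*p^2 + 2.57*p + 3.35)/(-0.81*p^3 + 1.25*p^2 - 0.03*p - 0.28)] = (1.1259*p^4 + 4.1634*p^3 + 4.8863*p^2 - 9.1534*p - 0.6191)/(0.6561*p^6 - 2.025*p^5 + 1.6111*p^4 + 0.3786*p^3 - 0.6991*p^2 + 0.0168*p + 0.0784)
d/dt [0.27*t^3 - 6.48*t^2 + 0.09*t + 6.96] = 0.81*t^2 - 12.96*t + 0.09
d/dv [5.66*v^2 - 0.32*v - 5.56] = 11.32*v - 0.32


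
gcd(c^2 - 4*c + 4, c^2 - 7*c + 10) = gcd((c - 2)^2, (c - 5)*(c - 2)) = c - 2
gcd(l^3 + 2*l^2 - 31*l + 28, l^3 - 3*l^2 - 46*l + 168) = l^2 + 3*l - 28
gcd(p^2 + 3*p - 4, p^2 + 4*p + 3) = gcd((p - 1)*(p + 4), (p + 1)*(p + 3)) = 1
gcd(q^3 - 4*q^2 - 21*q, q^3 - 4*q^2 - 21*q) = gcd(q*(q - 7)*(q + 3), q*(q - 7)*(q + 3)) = q^3 - 4*q^2 - 21*q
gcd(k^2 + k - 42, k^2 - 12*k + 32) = 1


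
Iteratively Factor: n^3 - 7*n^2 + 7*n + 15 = (n + 1)*(n^2 - 8*n + 15) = (n - 5)*(n + 1)*(n - 3)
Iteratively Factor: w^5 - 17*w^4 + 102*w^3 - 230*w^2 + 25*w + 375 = (w - 5)*(w^4 - 12*w^3 + 42*w^2 - 20*w - 75) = (w - 5)*(w - 3)*(w^3 - 9*w^2 + 15*w + 25) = (w - 5)^2*(w - 3)*(w^2 - 4*w - 5) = (w - 5)^3*(w - 3)*(w + 1)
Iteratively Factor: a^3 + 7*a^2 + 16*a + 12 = (a + 2)*(a^2 + 5*a + 6) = (a + 2)*(a + 3)*(a + 2)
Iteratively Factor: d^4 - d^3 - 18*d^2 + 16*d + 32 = (d + 1)*(d^3 - 2*d^2 - 16*d + 32) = (d + 1)*(d + 4)*(d^2 - 6*d + 8) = (d - 4)*(d + 1)*(d + 4)*(d - 2)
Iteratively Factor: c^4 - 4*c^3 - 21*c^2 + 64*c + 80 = (c + 4)*(c^3 - 8*c^2 + 11*c + 20) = (c - 5)*(c + 4)*(c^2 - 3*c - 4) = (c - 5)*(c + 1)*(c + 4)*(c - 4)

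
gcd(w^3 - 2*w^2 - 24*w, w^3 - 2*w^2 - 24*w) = w^3 - 2*w^2 - 24*w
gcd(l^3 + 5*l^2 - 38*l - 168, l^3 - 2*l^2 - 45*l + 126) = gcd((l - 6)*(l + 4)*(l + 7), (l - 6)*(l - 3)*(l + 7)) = l^2 + l - 42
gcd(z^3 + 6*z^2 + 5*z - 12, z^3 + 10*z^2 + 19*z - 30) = z - 1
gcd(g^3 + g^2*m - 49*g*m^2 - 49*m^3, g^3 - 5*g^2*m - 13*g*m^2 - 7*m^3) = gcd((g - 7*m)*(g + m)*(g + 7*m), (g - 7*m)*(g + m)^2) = g^2 - 6*g*m - 7*m^2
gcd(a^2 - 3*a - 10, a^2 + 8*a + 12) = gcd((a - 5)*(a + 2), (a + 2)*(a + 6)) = a + 2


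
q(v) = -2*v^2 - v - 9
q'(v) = -4*v - 1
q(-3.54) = -30.52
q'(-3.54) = 13.16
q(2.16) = -20.49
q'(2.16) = -9.64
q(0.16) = -9.21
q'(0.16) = -1.64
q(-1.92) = -14.45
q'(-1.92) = 6.68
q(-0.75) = -9.38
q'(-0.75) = 2.00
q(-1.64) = -12.74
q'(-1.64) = 5.56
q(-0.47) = -8.97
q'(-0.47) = 0.88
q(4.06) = -46.03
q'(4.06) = -17.24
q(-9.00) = -162.00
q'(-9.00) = 35.00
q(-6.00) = -75.00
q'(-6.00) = 23.00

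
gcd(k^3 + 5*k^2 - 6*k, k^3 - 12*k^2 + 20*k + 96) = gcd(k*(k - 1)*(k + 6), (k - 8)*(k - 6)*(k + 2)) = 1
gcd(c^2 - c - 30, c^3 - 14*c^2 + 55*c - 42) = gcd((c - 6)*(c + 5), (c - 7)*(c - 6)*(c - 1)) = c - 6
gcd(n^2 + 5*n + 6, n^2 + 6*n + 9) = n + 3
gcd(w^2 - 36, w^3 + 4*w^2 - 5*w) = 1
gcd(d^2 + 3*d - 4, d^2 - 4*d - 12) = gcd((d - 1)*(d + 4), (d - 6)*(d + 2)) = 1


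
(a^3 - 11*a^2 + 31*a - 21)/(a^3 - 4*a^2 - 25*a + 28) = (a - 3)/(a + 4)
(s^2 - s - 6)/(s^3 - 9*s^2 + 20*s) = (s^2 - s - 6)/(s*(s^2 - 9*s + 20))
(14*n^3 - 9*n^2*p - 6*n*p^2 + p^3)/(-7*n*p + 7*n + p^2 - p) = (-2*n^2 + n*p + p^2)/(p - 1)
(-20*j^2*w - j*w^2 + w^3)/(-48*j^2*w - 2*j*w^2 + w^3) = (20*j^2 + j*w - w^2)/(48*j^2 + 2*j*w - w^2)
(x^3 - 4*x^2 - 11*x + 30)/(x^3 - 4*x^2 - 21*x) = (x^2 - 7*x + 10)/(x*(x - 7))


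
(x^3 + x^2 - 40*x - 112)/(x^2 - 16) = (x^2 - 3*x - 28)/(x - 4)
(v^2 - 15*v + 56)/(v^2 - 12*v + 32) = (v - 7)/(v - 4)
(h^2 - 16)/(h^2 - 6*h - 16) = (16 - h^2)/(-h^2 + 6*h + 16)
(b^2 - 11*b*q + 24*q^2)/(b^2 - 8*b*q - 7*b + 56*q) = (b - 3*q)/(b - 7)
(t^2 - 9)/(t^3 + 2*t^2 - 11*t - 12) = (t + 3)/(t^2 + 5*t + 4)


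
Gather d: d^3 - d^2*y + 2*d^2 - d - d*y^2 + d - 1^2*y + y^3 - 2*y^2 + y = d^3 + d^2*(2 - y) - d*y^2 + y^3 - 2*y^2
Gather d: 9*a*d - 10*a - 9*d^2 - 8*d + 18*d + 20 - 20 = -10*a - 9*d^2 + d*(9*a + 10)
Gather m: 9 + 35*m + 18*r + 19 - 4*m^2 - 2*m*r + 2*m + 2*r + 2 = -4*m^2 + m*(37 - 2*r) + 20*r + 30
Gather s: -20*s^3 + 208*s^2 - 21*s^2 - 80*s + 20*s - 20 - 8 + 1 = -20*s^3 + 187*s^2 - 60*s - 27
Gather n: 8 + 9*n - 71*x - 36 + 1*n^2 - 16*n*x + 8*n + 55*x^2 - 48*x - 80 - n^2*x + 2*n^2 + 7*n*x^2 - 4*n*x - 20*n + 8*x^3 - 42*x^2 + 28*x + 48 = n^2*(3 - x) + n*(7*x^2 - 20*x - 3) + 8*x^3 + 13*x^2 - 91*x - 60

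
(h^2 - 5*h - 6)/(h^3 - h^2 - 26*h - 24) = 1/(h + 4)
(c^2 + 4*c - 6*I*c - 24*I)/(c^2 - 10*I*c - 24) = (c + 4)/(c - 4*I)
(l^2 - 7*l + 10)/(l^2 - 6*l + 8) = (l - 5)/(l - 4)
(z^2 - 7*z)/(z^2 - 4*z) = (z - 7)/(z - 4)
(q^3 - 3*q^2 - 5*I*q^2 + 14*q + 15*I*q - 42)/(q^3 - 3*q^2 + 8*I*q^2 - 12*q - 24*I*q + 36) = (q - 7*I)/(q + 6*I)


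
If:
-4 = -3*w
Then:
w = 4/3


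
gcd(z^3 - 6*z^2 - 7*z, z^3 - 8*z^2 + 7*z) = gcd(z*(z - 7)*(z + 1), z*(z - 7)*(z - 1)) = z^2 - 7*z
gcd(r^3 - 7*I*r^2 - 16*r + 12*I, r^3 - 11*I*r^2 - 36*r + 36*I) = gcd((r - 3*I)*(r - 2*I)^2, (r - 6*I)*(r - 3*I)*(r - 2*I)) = r^2 - 5*I*r - 6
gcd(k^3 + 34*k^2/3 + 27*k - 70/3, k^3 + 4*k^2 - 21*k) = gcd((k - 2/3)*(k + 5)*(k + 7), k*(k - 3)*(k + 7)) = k + 7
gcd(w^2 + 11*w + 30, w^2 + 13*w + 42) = w + 6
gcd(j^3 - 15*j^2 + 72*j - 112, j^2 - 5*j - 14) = j - 7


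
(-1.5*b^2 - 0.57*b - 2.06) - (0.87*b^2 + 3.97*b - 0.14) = -2.37*b^2 - 4.54*b - 1.92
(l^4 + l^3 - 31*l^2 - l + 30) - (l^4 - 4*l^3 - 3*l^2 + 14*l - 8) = 5*l^3 - 28*l^2 - 15*l + 38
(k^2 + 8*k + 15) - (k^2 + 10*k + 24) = -2*k - 9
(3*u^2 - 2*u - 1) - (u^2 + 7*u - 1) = 2*u^2 - 9*u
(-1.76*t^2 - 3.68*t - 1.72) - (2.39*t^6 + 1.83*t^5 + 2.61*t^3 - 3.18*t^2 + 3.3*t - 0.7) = -2.39*t^6 - 1.83*t^5 - 2.61*t^3 + 1.42*t^2 - 6.98*t - 1.02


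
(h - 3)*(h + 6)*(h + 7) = h^3 + 10*h^2 + 3*h - 126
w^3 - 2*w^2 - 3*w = w*(w - 3)*(w + 1)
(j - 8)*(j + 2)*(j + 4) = j^3 - 2*j^2 - 40*j - 64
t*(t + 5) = t^2 + 5*t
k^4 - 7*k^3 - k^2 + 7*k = k*(k - 7)*(k - 1)*(k + 1)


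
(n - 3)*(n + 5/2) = n^2 - n/2 - 15/2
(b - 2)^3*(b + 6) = b^4 - 24*b^2 + 64*b - 48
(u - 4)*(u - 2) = u^2 - 6*u + 8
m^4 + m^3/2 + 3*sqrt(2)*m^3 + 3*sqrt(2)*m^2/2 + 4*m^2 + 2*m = m*(m + 1/2)*(m + sqrt(2))*(m + 2*sqrt(2))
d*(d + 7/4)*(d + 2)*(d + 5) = d^4 + 35*d^3/4 + 89*d^2/4 + 35*d/2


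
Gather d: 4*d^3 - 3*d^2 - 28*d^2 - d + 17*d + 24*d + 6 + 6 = 4*d^3 - 31*d^2 + 40*d + 12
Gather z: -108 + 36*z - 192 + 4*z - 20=40*z - 320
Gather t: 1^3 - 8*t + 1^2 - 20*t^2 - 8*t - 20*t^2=-40*t^2 - 16*t + 2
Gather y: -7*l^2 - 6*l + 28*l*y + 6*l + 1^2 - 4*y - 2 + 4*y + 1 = -7*l^2 + 28*l*y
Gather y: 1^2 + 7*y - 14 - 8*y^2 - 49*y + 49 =-8*y^2 - 42*y + 36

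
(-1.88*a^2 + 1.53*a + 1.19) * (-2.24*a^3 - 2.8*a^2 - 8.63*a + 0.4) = 4.2112*a^5 + 1.8368*a^4 + 9.2748*a^3 - 17.2879*a^2 - 9.6577*a + 0.476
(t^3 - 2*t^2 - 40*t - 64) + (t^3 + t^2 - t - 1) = 2*t^3 - t^2 - 41*t - 65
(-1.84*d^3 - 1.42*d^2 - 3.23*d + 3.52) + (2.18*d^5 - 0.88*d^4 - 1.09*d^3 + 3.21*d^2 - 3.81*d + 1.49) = 2.18*d^5 - 0.88*d^4 - 2.93*d^3 + 1.79*d^2 - 7.04*d + 5.01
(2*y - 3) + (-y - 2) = y - 5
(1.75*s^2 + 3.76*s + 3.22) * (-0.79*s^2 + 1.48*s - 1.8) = -1.3825*s^4 - 0.3804*s^3 - 0.129*s^2 - 2.0024*s - 5.796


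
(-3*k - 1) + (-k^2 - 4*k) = -k^2 - 7*k - 1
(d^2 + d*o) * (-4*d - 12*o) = -4*d^3 - 16*d^2*o - 12*d*o^2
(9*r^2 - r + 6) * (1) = 9*r^2 - r + 6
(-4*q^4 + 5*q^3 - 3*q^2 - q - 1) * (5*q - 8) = -20*q^5 + 57*q^4 - 55*q^3 + 19*q^2 + 3*q + 8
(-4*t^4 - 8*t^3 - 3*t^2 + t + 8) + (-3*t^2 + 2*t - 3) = -4*t^4 - 8*t^3 - 6*t^2 + 3*t + 5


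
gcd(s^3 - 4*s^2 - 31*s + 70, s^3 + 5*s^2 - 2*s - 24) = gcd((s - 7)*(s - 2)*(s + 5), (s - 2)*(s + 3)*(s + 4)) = s - 2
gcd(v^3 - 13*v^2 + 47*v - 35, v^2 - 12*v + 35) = v^2 - 12*v + 35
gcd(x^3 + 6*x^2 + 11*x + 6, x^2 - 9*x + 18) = 1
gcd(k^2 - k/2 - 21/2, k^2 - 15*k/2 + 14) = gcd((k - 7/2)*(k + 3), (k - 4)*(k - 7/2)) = k - 7/2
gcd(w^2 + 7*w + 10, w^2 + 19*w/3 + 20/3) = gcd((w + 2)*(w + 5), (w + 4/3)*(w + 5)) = w + 5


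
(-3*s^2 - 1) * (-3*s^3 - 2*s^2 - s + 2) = 9*s^5 + 6*s^4 + 6*s^3 - 4*s^2 + s - 2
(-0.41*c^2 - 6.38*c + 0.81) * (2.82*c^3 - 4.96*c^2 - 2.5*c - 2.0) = -1.1562*c^5 - 15.958*c^4 + 34.954*c^3 + 12.7524*c^2 + 10.735*c - 1.62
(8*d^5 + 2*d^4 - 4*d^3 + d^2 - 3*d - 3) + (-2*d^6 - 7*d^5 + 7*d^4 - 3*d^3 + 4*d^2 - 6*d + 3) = -2*d^6 + d^5 + 9*d^4 - 7*d^3 + 5*d^2 - 9*d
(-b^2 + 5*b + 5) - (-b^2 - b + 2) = 6*b + 3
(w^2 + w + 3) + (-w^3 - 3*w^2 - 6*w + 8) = -w^3 - 2*w^2 - 5*w + 11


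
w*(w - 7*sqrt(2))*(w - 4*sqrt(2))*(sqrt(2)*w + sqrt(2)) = sqrt(2)*w^4 - 22*w^3 + sqrt(2)*w^3 - 22*w^2 + 56*sqrt(2)*w^2 + 56*sqrt(2)*w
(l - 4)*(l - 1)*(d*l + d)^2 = d^2*l^4 - 3*d^2*l^3 - 5*d^2*l^2 + 3*d^2*l + 4*d^2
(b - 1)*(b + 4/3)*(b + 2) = b^3 + 7*b^2/3 - 2*b/3 - 8/3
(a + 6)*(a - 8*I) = a^2 + 6*a - 8*I*a - 48*I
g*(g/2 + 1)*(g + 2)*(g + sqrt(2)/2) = g^4/2 + sqrt(2)*g^3/4 + 2*g^3 + sqrt(2)*g^2 + 2*g^2 + sqrt(2)*g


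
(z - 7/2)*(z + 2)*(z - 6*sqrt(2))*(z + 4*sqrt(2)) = z^4 - 2*sqrt(2)*z^3 - 3*z^3/2 - 55*z^2 + 3*sqrt(2)*z^2 + 14*sqrt(2)*z + 72*z + 336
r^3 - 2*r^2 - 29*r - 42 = (r - 7)*(r + 2)*(r + 3)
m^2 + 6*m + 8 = (m + 2)*(m + 4)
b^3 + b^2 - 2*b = b*(b - 1)*(b + 2)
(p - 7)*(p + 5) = p^2 - 2*p - 35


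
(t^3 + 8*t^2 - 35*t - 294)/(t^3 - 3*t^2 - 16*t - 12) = (t^2 + 14*t + 49)/(t^2 + 3*t + 2)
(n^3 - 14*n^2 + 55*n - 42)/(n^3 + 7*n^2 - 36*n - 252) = (n^2 - 8*n + 7)/(n^2 + 13*n + 42)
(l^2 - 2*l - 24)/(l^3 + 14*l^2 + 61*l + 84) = (l - 6)/(l^2 + 10*l + 21)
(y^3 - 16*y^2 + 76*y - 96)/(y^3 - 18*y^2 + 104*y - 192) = (y - 2)/(y - 4)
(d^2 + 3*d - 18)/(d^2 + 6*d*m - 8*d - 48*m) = (d^2 + 3*d - 18)/(d^2 + 6*d*m - 8*d - 48*m)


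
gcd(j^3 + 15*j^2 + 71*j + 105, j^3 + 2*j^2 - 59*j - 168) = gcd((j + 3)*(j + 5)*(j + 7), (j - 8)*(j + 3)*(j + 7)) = j^2 + 10*j + 21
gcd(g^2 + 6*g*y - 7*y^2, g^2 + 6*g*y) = 1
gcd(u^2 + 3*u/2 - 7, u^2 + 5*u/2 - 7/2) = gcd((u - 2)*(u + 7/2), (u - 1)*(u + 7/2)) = u + 7/2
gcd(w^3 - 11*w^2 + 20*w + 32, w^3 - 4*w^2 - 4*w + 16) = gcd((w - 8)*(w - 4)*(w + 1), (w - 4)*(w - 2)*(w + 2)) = w - 4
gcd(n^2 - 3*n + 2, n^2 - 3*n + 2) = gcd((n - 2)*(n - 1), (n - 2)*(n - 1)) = n^2 - 3*n + 2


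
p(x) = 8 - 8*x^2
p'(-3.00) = 48.00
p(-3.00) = -64.00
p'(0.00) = 0.00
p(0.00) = 8.00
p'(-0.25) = 4.00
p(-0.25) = 7.50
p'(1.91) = -30.56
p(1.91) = -21.18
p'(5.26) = -84.16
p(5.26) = -213.34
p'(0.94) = -15.04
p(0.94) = 0.93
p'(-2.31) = 36.96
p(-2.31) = -34.69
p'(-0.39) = 6.24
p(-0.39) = 6.78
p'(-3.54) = 56.64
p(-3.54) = -92.25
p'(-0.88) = 14.08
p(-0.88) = 1.80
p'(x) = -16*x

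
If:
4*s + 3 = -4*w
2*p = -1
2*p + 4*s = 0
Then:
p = -1/2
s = 1/4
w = -1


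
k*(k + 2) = k^2 + 2*k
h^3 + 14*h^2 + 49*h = h*(h + 7)^2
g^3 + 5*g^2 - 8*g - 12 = (g - 2)*(g + 1)*(g + 6)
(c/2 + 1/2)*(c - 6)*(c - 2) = c^3/2 - 7*c^2/2 + 2*c + 6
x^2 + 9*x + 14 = (x + 2)*(x + 7)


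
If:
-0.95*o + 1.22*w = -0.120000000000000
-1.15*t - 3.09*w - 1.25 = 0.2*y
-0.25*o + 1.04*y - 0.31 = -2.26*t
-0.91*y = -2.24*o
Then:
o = -0.64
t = 0.79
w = -0.60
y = -1.58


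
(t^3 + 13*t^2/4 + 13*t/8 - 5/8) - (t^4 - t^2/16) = -t^4 + t^3 + 53*t^2/16 + 13*t/8 - 5/8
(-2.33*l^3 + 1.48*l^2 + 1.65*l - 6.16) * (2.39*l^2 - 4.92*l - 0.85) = -5.5687*l^5 + 15.0008*l^4 - 1.3576*l^3 - 24.0984*l^2 + 28.9047*l + 5.236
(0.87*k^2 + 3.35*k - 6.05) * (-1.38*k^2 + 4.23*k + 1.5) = -1.2006*k^4 - 0.942899999999999*k^3 + 23.8245*k^2 - 20.5665*k - 9.075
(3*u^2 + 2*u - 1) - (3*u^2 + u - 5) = u + 4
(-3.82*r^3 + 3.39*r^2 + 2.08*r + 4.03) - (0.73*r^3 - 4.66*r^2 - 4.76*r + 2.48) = -4.55*r^3 + 8.05*r^2 + 6.84*r + 1.55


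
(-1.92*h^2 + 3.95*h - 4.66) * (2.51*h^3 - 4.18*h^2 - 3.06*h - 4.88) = -4.8192*h^5 + 17.9401*h^4 - 22.3324*h^3 + 16.7614*h^2 - 5.0164*h + 22.7408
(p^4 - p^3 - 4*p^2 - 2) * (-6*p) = -6*p^5 + 6*p^4 + 24*p^3 + 12*p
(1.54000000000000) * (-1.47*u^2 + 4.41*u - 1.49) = -2.2638*u^2 + 6.7914*u - 2.2946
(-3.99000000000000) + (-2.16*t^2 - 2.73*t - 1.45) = -2.16*t^2 - 2.73*t - 5.44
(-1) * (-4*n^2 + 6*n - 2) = 4*n^2 - 6*n + 2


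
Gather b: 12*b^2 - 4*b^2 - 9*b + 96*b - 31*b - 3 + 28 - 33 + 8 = 8*b^2 + 56*b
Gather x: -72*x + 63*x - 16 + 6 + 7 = -9*x - 3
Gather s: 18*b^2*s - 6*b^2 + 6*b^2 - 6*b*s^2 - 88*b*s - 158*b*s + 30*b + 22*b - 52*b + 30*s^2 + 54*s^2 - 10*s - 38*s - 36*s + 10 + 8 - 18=s^2*(84 - 6*b) + s*(18*b^2 - 246*b - 84)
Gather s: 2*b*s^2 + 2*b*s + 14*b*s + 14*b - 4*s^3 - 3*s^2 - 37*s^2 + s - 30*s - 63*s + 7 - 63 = 14*b - 4*s^3 + s^2*(2*b - 40) + s*(16*b - 92) - 56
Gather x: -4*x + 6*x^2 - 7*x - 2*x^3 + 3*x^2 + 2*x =-2*x^3 + 9*x^2 - 9*x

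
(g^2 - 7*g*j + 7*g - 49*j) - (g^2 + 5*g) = -7*g*j + 2*g - 49*j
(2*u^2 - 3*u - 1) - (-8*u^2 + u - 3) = 10*u^2 - 4*u + 2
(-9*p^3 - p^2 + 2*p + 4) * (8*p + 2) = -72*p^4 - 26*p^3 + 14*p^2 + 36*p + 8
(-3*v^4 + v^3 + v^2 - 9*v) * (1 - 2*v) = 6*v^5 - 5*v^4 - v^3 + 19*v^2 - 9*v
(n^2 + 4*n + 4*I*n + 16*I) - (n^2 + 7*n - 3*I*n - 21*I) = -3*n + 7*I*n + 37*I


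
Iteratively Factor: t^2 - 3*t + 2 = (t - 1)*(t - 2)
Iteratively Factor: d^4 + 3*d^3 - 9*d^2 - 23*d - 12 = (d + 1)*(d^3 + 2*d^2 - 11*d - 12) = (d + 1)*(d + 4)*(d^2 - 2*d - 3) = (d - 3)*(d + 1)*(d + 4)*(d + 1)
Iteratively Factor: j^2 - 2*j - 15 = (j - 5)*(j + 3)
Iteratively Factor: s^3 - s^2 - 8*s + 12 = (s - 2)*(s^2 + s - 6) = (s - 2)^2*(s + 3)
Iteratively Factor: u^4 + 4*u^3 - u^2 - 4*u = (u)*(u^3 + 4*u^2 - u - 4) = u*(u + 1)*(u^2 + 3*u - 4) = u*(u - 1)*(u + 1)*(u + 4)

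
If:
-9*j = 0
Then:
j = 0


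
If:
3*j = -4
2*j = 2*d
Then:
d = -4/3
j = -4/3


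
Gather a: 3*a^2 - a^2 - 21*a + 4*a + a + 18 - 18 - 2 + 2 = 2*a^2 - 16*a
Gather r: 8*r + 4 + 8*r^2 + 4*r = 8*r^2 + 12*r + 4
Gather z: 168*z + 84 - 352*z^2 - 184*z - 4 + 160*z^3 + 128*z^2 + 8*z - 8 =160*z^3 - 224*z^2 - 8*z + 72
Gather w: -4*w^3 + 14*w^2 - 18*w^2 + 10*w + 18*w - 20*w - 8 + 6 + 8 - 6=-4*w^3 - 4*w^2 + 8*w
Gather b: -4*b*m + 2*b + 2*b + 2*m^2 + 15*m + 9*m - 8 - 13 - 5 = b*(4 - 4*m) + 2*m^2 + 24*m - 26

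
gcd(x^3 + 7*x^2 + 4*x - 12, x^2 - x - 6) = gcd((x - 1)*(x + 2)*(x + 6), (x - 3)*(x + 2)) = x + 2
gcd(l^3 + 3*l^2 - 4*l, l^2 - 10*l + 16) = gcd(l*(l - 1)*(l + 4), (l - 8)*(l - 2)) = 1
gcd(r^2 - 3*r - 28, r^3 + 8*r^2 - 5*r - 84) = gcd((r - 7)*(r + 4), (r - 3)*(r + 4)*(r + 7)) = r + 4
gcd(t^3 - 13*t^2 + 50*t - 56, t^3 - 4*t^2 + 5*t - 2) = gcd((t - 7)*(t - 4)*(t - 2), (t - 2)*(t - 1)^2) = t - 2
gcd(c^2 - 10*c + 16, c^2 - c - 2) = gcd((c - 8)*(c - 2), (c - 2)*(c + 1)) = c - 2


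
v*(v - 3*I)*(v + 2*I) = v^3 - I*v^2 + 6*v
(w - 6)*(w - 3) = w^2 - 9*w + 18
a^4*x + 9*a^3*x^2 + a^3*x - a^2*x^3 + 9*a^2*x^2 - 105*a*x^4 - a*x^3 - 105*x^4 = (a - 3*x)*(a + 5*x)*(a + 7*x)*(a*x + x)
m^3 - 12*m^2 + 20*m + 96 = (m - 8)*(m - 6)*(m + 2)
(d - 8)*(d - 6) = d^2 - 14*d + 48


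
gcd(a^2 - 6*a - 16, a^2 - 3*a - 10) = a + 2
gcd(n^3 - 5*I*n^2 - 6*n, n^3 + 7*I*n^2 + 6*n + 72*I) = n - 3*I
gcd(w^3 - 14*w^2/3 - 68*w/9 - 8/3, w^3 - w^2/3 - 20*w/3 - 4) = w + 2/3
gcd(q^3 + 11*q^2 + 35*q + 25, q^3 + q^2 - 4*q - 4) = q + 1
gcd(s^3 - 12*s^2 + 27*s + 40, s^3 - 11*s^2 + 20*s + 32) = s^2 - 7*s - 8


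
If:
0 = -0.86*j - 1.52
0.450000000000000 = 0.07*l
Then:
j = -1.77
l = 6.43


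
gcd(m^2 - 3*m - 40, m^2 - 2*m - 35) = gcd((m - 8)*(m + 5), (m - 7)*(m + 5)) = m + 5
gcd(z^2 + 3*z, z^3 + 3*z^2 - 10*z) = z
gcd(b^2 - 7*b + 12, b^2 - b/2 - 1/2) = 1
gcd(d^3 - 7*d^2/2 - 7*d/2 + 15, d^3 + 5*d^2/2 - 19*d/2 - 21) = d^2 - d - 6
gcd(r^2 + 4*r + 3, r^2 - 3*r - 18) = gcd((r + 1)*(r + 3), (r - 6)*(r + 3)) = r + 3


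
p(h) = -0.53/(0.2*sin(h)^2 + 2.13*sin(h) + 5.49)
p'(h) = -0.53*(-0.4*sin(h)*cos(h) - 2.13*cos(h))/(0.2*sin(h)^2 + 2.13*sin(h) + 5.49)^2 = (0.212*sin(h) + 1.1289)*cos(h)/(0.2*sin(h)^2 + 2.13*sin(h) + 5.49)^2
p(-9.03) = -0.11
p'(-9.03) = -0.04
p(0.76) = -0.08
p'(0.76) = 0.02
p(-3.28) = -0.09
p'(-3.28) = -0.03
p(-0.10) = -0.10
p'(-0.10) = 0.04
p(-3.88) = -0.08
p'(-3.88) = -0.02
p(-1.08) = -0.14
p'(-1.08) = 0.03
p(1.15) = -0.07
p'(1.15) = 0.01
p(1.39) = -0.07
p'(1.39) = 0.00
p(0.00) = -0.10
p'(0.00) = 0.04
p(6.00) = -0.11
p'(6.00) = 0.04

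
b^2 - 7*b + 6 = (b - 6)*(b - 1)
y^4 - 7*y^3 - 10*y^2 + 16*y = y*(y - 8)*(y - 1)*(y + 2)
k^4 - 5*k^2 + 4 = (k - 2)*(k - 1)*(k + 1)*(k + 2)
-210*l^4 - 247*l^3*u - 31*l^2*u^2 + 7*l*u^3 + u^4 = (-6*l + u)*(l + u)*(5*l + u)*(7*l + u)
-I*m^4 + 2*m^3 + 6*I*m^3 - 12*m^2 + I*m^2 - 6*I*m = m*(m - 6)*(m + I)*(-I*m + 1)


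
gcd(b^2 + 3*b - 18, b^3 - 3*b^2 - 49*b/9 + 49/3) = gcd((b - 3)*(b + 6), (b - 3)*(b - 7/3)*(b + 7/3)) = b - 3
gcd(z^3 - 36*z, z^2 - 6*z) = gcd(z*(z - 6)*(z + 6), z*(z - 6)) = z^2 - 6*z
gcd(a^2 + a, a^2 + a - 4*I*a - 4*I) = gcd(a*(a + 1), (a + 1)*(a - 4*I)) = a + 1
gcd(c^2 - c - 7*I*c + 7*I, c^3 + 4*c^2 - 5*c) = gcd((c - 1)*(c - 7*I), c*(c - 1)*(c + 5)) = c - 1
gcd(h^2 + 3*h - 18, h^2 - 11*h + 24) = h - 3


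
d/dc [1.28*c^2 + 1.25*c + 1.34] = 2.56*c + 1.25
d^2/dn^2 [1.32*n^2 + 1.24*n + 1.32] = 2.64000000000000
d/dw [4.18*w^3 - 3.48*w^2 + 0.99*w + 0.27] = 12.54*w^2 - 6.96*w + 0.99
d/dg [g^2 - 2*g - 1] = 2*g - 2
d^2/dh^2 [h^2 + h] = 2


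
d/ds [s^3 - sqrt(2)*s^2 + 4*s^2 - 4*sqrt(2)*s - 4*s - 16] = 3*s^2 - 2*sqrt(2)*s + 8*s - 4*sqrt(2) - 4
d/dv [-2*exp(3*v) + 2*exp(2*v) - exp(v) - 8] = (-6*exp(2*v) + 4*exp(v) - 1)*exp(v)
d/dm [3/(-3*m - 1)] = 9/(3*m + 1)^2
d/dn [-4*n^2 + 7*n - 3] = 7 - 8*n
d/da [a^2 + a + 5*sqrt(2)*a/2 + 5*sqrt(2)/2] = 2*a + 1 + 5*sqrt(2)/2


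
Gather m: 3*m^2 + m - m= 3*m^2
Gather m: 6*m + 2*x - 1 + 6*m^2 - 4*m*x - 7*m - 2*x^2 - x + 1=6*m^2 + m*(-4*x - 1) - 2*x^2 + x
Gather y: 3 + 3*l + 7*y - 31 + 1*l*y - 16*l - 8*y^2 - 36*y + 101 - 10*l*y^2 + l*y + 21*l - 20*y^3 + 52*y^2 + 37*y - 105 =8*l - 20*y^3 + y^2*(44 - 10*l) + y*(2*l + 8) - 32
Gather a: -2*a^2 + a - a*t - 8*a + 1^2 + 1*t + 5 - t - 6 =-2*a^2 + a*(-t - 7)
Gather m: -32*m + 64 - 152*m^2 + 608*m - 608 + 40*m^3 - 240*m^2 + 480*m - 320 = 40*m^3 - 392*m^2 + 1056*m - 864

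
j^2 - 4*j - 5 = (j - 5)*(j + 1)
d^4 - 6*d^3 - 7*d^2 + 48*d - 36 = (d - 6)*(d - 2)*(d - 1)*(d + 3)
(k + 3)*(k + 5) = k^2 + 8*k + 15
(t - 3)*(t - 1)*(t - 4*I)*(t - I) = t^4 - 4*t^3 - 5*I*t^3 - t^2 + 20*I*t^2 + 16*t - 15*I*t - 12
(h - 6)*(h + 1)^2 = h^3 - 4*h^2 - 11*h - 6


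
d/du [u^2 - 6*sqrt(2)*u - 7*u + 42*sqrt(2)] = 2*u - 6*sqrt(2) - 7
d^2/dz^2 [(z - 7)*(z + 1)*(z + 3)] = 6*z - 6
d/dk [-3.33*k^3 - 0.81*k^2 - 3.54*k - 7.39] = -9.99*k^2 - 1.62*k - 3.54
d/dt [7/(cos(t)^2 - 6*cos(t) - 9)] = 14*(cos(t) - 3)*sin(t)/(sin(t)^2 + 6*cos(t) + 8)^2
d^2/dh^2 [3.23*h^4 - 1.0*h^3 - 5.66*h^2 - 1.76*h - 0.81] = 38.76*h^2 - 6.0*h - 11.32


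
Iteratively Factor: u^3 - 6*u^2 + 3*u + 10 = (u - 5)*(u^2 - u - 2) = (u - 5)*(u - 2)*(u + 1)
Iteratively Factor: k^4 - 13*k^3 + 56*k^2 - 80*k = (k - 5)*(k^3 - 8*k^2 + 16*k) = (k - 5)*(k - 4)*(k^2 - 4*k) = k*(k - 5)*(k - 4)*(k - 4)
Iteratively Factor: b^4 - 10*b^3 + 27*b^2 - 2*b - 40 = (b - 2)*(b^3 - 8*b^2 + 11*b + 20) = (b - 4)*(b - 2)*(b^2 - 4*b - 5) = (b - 4)*(b - 2)*(b + 1)*(b - 5)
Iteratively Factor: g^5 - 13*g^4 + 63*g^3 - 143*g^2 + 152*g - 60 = (g - 3)*(g^4 - 10*g^3 + 33*g^2 - 44*g + 20) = (g - 3)*(g - 2)*(g^3 - 8*g^2 + 17*g - 10) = (g - 3)*(g - 2)*(g - 1)*(g^2 - 7*g + 10) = (g - 5)*(g - 3)*(g - 2)*(g - 1)*(g - 2)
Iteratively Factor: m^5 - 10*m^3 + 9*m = (m + 1)*(m^4 - m^3 - 9*m^2 + 9*m) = m*(m + 1)*(m^3 - m^2 - 9*m + 9) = m*(m - 1)*(m + 1)*(m^2 - 9) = m*(m - 3)*(m - 1)*(m + 1)*(m + 3)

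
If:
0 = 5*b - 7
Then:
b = 7/5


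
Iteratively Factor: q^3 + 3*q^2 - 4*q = (q)*(q^2 + 3*q - 4) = q*(q - 1)*(q + 4)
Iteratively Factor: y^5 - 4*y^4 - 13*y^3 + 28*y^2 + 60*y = (y - 5)*(y^4 + y^3 - 8*y^2 - 12*y) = (y - 5)*(y + 2)*(y^3 - y^2 - 6*y) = y*(y - 5)*(y + 2)*(y^2 - y - 6) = y*(y - 5)*(y - 3)*(y + 2)*(y + 2)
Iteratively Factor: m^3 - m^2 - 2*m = (m + 1)*(m^2 - 2*m) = m*(m + 1)*(m - 2)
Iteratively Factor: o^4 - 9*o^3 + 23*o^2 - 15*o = (o - 5)*(o^3 - 4*o^2 + 3*o) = (o - 5)*(o - 1)*(o^2 - 3*o) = o*(o - 5)*(o - 1)*(o - 3)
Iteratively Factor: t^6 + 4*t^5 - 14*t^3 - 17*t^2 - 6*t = (t + 3)*(t^5 + t^4 - 3*t^3 - 5*t^2 - 2*t) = (t - 2)*(t + 3)*(t^4 + 3*t^3 + 3*t^2 + t) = (t - 2)*(t + 1)*(t + 3)*(t^3 + 2*t^2 + t) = t*(t - 2)*(t + 1)*(t + 3)*(t^2 + 2*t + 1) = t*(t - 2)*(t + 1)^2*(t + 3)*(t + 1)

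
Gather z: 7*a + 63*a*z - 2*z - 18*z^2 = 7*a - 18*z^2 + z*(63*a - 2)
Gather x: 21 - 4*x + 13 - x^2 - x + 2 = -x^2 - 5*x + 36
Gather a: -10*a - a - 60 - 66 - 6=-11*a - 132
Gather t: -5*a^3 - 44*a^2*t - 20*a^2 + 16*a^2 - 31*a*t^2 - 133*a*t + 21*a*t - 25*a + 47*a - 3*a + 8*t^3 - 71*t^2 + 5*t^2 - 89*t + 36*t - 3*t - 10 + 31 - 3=-5*a^3 - 4*a^2 + 19*a + 8*t^3 + t^2*(-31*a - 66) + t*(-44*a^2 - 112*a - 56) + 18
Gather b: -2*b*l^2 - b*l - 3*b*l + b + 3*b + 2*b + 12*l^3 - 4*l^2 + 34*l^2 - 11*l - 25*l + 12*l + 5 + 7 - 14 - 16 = b*(-2*l^2 - 4*l + 6) + 12*l^3 + 30*l^2 - 24*l - 18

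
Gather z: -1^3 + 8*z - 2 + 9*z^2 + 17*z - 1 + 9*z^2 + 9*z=18*z^2 + 34*z - 4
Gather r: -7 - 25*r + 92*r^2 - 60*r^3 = -60*r^3 + 92*r^2 - 25*r - 7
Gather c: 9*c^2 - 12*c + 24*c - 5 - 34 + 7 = 9*c^2 + 12*c - 32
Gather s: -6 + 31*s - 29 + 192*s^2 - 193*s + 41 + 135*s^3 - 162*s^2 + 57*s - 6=135*s^3 + 30*s^2 - 105*s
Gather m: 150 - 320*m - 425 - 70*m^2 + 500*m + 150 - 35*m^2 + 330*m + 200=-105*m^2 + 510*m + 75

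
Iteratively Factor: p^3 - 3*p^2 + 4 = (p - 2)*(p^2 - p - 2) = (p - 2)*(p + 1)*(p - 2)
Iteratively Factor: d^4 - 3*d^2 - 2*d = (d + 1)*(d^3 - d^2 - 2*d) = (d + 1)^2*(d^2 - 2*d) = d*(d + 1)^2*(d - 2)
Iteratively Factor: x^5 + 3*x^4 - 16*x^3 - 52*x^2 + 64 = (x + 4)*(x^4 - x^3 - 12*x^2 - 4*x + 16) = (x + 2)*(x + 4)*(x^3 - 3*x^2 - 6*x + 8) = (x + 2)^2*(x + 4)*(x^2 - 5*x + 4) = (x - 1)*(x + 2)^2*(x + 4)*(x - 4)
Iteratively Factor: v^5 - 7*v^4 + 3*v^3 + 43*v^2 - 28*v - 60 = (v - 2)*(v^4 - 5*v^3 - 7*v^2 + 29*v + 30) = (v - 3)*(v - 2)*(v^3 - 2*v^2 - 13*v - 10) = (v - 3)*(v - 2)*(v + 1)*(v^2 - 3*v - 10) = (v - 5)*(v - 3)*(v - 2)*(v + 1)*(v + 2)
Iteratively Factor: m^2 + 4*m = (m + 4)*(m)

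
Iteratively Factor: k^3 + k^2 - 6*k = (k + 3)*(k^2 - 2*k) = k*(k + 3)*(k - 2)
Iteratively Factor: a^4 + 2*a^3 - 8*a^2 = (a - 2)*(a^3 + 4*a^2) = a*(a - 2)*(a^2 + 4*a) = a*(a - 2)*(a + 4)*(a)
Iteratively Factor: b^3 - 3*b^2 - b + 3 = (b - 1)*(b^2 - 2*b - 3) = (b - 3)*(b - 1)*(b + 1)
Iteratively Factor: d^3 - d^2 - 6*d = (d + 2)*(d^2 - 3*d) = d*(d + 2)*(d - 3)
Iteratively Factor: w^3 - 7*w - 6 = (w + 2)*(w^2 - 2*w - 3) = (w + 1)*(w + 2)*(w - 3)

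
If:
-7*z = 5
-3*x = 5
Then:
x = -5/3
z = -5/7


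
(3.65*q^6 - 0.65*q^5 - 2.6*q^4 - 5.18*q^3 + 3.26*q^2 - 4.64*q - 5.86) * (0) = 0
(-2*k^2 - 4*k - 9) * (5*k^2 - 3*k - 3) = -10*k^4 - 14*k^3 - 27*k^2 + 39*k + 27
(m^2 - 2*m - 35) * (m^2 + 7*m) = m^4 + 5*m^3 - 49*m^2 - 245*m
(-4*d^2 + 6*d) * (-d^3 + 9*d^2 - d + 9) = 4*d^5 - 42*d^4 + 58*d^3 - 42*d^2 + 54*d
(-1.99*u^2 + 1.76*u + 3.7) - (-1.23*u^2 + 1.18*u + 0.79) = -0.76*u^2 + 0.58*u + 2.91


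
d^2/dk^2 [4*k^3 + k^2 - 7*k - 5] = 24*k + 2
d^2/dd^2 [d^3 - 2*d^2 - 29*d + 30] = 6*d - 4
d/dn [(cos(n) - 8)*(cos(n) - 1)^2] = (17 - 3*cos(n))*(cos(n) - 1)*sin(n)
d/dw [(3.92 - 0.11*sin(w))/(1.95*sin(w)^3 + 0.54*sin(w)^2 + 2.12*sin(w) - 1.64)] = (0.429*sin(w)^3 - 22.8726*sin(w)^2 - 4.2336*sin(w) - 8.13)*cos(w)/(3.8025*sin(w)^6 + 2.106*sin(w)^5 + 8.5596*sin(w)^4 - 4.1064*sin(w)^3 + 2.7232*sin(w)^2 - 6.9536*sin(w) + 2.6896)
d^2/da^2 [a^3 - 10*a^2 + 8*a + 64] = 6*a - 20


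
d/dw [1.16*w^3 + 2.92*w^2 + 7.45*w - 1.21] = 3.48*w^2 + 5.84*w + 7.45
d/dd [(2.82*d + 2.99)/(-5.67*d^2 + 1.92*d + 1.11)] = (15.9894*d^2 + 33.9066*d - 2.6106)/(32.1489*d^4 - 21.7728*d^3 - 8.901*d^2 + 4.2624*d + 1.2321)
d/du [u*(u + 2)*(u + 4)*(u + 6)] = 4*u^3 + 36*u^2 + 88*u + 48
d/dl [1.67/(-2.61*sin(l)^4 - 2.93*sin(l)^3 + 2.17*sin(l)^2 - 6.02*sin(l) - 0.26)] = (17.4348*sin(l)^3 + 14.6793*sin(l)^2 - 7.2478*sin(l) + 10.0534)*cos(l)/(2.61*sin(l)^4 + 2.93*sin(l)^3 - 2.17*sin(l)^2 + 6.02*sin(l) + 0.26)^2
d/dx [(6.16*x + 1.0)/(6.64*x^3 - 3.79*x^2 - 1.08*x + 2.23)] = (-81.8048*x^3 + 3.4264*x^2 + 7.58*x + 14.8168)/(44.0896*x^6 - 50.3312*x^5 + 0.0217000000000009*x^4 + 37.8008*x^3 - 15.737*x^2 - 4.8168*x + 4.9729)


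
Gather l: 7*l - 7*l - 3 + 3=0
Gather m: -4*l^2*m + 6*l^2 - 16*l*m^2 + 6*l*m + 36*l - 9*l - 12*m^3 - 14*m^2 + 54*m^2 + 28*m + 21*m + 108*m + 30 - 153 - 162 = 6*l^2 + 27*l - 12*m^3 + m^2*(40 - 16*l) + m*(-4*l^2 + 6*l + 157) - 285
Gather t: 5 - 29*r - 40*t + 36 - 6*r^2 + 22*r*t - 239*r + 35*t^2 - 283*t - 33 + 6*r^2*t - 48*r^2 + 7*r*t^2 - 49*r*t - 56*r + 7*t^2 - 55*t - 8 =-54*r^2 - 324*r + t^2*(7*r + 42) + t*(6*r^2 - 27*r - 378)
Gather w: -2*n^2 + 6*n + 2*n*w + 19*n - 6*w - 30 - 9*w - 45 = -2*n^2 + 25*n + w*(2*n - 15) - 75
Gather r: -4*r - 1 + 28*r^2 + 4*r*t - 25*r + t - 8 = 28*r^2 + r*(4*t - 29) + t - 9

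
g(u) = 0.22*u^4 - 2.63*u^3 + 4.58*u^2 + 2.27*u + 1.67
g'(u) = 0.88*u^3 - 7.89*u^2 + 9.16*u + 2.27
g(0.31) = 2.74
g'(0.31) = 4.38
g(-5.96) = 985.22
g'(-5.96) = -518.89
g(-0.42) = 1.73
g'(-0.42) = -3.03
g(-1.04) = 7.48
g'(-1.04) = -16.78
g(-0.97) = 6.37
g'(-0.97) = -14.84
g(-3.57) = 207.34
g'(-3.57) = -171.03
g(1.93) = 7.26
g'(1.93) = -3.11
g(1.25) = 7.06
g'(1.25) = 3.11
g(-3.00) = 124.91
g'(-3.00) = -119.98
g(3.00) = -3.49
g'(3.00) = -17.50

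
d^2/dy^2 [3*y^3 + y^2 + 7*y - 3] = 18*y + 2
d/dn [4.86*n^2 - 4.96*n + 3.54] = 9.72*n - 4.96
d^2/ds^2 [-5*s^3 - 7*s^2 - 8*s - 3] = -30*s - 14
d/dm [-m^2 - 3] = -2*m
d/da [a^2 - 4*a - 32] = 2*a - 4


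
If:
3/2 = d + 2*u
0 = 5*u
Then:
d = 3/2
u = 0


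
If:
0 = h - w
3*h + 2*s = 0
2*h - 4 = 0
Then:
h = 2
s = -3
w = 2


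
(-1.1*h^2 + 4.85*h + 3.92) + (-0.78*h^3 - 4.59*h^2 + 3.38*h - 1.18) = -0.78*h^3 - 5.69*h^2 + 8.23*h + 2.74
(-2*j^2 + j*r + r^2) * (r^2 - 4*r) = -2*j^2*r^2 + 8*j^2*r + j*r^3 - 4*j*r^2 + r^4 - 4*r^3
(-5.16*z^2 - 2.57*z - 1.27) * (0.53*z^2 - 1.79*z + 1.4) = -2.7348*z^4 + 7.8743*z^3 - 3.2968*z^2 - 1.3247*z - 1.778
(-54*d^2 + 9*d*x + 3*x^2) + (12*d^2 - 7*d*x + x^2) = -42*d^2 + 2*d*x + 4*x^2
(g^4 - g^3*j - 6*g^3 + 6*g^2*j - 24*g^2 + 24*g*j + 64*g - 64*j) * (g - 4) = g^5 - g^4*j - 10*g^4 + 10*g^3*j + 160*g^2 - 160*g*j - 256*g + 256*j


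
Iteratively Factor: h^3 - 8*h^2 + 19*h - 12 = (h - 3)*(h^2 - 5*h + 4) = (h - 4)*(h - 3)*(h - 1)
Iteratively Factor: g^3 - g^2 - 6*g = (g - 3)*(g^2 + 2*g) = (g - 3)*(g + 2)*(g)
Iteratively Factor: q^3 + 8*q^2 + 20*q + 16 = (q + 2)*(q^2 + 6*q + 8) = (q + 2)*(q + 4)*(q + 2)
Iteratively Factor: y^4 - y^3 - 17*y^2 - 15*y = (y)*(y^3 - y^2 - 17*y - 15) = y*(y + 3)*(y^2 - 4*y - 5) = y*(y + 1)*(y + 3)*(y - 5)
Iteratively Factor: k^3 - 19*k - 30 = (k + 2)*(k^2 - 2*k - 15) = (k + 2)*(k + 3)*(k - 5)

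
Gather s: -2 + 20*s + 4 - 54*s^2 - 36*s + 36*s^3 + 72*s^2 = 36*s^3 + 18*s^2 - 16*s + 2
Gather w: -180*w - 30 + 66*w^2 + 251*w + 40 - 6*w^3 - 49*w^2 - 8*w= -6*w^3 + 17*w^2 + 63*w + 10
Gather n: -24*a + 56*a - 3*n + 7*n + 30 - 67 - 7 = 32*a + 4*n - 44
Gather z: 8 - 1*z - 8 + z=0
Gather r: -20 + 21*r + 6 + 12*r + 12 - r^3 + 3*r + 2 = -r^3 + 36*r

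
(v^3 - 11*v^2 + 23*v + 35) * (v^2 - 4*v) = v^5 - 15*v^4 + 67*v^3 - 57*v^2 - 140*v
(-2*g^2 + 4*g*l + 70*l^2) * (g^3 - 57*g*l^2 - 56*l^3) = -2*g^5 + 4*g^4*l + 184*g^3*l^2 - 116*g^2*l^3 - 4214*g*l^4 - 3920*l^5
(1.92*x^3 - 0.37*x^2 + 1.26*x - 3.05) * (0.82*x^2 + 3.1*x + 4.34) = 1.5744*x^5 + 5.6486*x^4 + 8.219*x^3 - 0.2008*x^2 - 3.9866*x - 13.237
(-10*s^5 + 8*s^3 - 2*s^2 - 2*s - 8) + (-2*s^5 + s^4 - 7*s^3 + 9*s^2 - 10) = -12*s^5 + s^4 + s^3 + 7*s^2 - 2*s - 18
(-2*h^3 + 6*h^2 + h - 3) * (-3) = 6*h^3 - 18*h^2 - 3*h + 9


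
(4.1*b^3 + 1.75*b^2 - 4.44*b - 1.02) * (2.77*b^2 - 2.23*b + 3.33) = 11.357*b^5 - 4.2955*b^4 - 2.5483*b^3 + 12.9033*b^2 - 12.5106*b - 3.3966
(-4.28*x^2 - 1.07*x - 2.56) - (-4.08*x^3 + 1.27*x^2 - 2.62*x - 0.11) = 4.08*x^3 - 5.55*x^2 + 1.55*x - 2.45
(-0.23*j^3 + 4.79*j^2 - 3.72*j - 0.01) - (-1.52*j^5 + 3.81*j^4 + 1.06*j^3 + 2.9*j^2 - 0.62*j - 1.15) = 1.52*j^5 - 3.81*j^4 - 1.29*j^3 + 1.89*j^2 - 3.1*j + 1.14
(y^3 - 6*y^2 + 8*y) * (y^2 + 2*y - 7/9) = y^5 - 4*y^4 - 43*y^3/9 + 62*y^2/3 - 56*y/9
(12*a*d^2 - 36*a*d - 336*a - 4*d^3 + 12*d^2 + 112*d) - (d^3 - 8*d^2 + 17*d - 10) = 12*a*d^2 - 36*a*d - 336*a - 5*d^3 + 20*d^2 + 95*d + 10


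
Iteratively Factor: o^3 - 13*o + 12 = (o - 3)*(o^2 + 3*o - 4) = (o - 3)*(o + 4)*(o - 1)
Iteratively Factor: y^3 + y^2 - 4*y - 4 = (y - 2)*(y^2 + 3*y + 2) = (y - 2)*(y + 2)*(y + 1)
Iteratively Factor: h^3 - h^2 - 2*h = (h + 1)*(h^2 - 2*h) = (h - 2)*(h + 1)*(h)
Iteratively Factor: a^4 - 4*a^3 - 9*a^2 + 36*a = (a + 3)*(a^3 - 7*a^2 + 12*a) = (a - 4)*(a + 3)*(a^2 - 3*a) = a*(a - 4)*(a + 3)*(a - 3)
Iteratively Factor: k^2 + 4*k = (k)*(k + 4)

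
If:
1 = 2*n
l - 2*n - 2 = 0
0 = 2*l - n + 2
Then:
No Solution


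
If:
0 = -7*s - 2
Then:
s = -2/7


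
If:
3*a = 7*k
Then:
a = 7*k/3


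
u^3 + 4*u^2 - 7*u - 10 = (u - 2)*(u + 1)*(u + 5)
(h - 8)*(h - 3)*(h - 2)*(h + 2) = h^4 - 11*h^3 + 20*h^2 + 44*h - 96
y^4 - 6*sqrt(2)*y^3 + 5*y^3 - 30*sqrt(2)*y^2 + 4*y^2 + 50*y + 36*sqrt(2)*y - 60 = (y - 1)*(y + 6)*(y - 5*sqrt(2))*(y - sqrt(2))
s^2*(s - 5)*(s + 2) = s^4 - 3*s^3 - 10*s^2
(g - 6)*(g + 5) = g^2 - g - 30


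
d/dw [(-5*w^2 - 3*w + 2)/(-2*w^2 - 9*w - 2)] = (39*w^2 + 28*w + 24)/(4*w^4 + 36*w^3 + 89*w^2 + 36*w + 4)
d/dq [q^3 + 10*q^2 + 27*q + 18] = 3*q^2 + 20*q + 27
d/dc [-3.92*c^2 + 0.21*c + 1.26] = 0.21 - 7.84*c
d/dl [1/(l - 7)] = -1/(l - 7)^2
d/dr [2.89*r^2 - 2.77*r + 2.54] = 5.78*r - 2.77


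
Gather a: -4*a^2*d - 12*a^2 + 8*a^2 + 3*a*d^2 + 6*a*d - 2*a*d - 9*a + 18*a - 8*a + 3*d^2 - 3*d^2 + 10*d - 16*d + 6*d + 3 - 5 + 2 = a^2*(-4*d - 4) + a*(3*d^2 + 4*d + 1)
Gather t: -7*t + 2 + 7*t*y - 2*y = t*(7*y - 7) - 2*y + 2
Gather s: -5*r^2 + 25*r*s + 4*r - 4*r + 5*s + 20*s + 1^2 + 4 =-5*r^2 + s*(25*r + 25) + 5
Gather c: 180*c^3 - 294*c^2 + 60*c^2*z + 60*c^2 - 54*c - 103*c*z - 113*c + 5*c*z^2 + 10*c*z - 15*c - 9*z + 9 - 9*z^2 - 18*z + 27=180*c^3 + c^2*(60*z - 234) + c*(5*z^2 - 93*z - 182) - 9*z^2 - 27*z + 36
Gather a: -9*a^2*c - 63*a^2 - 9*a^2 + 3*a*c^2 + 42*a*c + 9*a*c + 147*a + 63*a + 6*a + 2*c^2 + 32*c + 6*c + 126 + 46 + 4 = a^2*(-9*c - 72) + a*(3*c^2 + 51*c + 216) + 2*c^2 + 38*c + 176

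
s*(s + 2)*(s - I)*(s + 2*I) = s^4 + 2*s^3 + I*s^3 + 2*s^2 + 2*I*s^2 + 4*s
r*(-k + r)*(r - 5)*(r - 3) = -k*r^3 + 8*k*r^2 - 15*k*r + r^4 - 8*r^3 + 15*r^2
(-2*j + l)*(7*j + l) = -14*j^2 + 5*j*l + l^2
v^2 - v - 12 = (v - 4)*(v + 3)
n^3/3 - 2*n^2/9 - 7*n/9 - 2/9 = (n/3 + 1/3)*(n - 2)*(n + 1/3)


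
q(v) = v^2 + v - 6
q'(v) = 2*v + 1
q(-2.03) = -3.91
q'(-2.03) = -3.06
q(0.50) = -5.25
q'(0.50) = 2.00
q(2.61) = 3.42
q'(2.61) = 6.22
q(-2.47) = -2.37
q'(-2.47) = -3.94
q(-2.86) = -0.68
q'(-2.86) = -4.72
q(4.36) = 17.37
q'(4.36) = 9.72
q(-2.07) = -3.79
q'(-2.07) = -3.14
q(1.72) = -1.32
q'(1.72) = 4.44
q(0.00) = -6.00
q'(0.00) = 1.00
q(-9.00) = 66.00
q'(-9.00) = -17.00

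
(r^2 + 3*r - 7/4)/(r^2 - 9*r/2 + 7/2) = (4*r^2 + 12*r - 7)/(2*(2*r^2 - 9*r + 7))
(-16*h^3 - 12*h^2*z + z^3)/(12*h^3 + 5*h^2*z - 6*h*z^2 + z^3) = (4*h^2 + 4*h*z + z^2)/(-3*h^2 - 2*h*z + z^2)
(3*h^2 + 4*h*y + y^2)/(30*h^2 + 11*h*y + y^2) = (3*h^2 + 4*h*y + y^2)/(30*h^2 + 11*h*y + y^2)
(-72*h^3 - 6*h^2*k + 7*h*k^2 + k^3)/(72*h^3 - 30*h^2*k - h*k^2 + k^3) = (-4*h - k)/(4*h - k)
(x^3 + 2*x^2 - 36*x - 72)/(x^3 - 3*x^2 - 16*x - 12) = (x + 6)/(x + 1)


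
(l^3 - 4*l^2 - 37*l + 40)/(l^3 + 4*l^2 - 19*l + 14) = (l^2 - 3*l - 40)/(l^2 + 5*l - 14)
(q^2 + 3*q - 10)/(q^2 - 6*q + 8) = (q + 5)/(q - 4)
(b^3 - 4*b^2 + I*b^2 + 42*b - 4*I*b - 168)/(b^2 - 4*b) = b + I + 42/b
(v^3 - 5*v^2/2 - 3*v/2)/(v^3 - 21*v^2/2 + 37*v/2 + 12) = v/(v - 8)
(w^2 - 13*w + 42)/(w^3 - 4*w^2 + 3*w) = (w^2 - 13*w + 42)/(w*(w^2 - 4*w + 3))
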